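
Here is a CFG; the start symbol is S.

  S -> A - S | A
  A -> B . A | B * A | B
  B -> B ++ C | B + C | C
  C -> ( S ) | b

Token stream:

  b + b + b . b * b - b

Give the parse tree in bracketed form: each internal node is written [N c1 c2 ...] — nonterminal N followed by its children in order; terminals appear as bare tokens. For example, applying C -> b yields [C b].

S
A - S
B . A - S
B + C . A - S
B + C + C . A - S
C + C + C . A - S
b + C + C . A - S
b + b + C . A - S
b + b + b . A - S
b + b + b . B * A - S
b + b + b . C * A - S
b + b + b . b * A - S
b + b + b . b * B - S
b + b + b . b * C - S
b + b + b . b * b - S
b + b + b . b * b - A
b + b + b . b * b - B
b + b + b . b * b - C
b + b + b . b * b - b

[S [A [B [B [B [C b]] + [C b]] + [C b]] . [A [B [C b]] * [A [B [C b]]]]] - [S [A [B [C b]]]]]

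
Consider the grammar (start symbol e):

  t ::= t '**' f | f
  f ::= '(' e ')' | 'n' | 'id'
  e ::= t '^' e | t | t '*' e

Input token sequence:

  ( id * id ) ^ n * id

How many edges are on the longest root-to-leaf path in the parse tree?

[e [t [f ( [e [t [f id]] * [e [t [f id]]]] )]] ^ [e [t [f n]] * [e [t [f id]]]]]

7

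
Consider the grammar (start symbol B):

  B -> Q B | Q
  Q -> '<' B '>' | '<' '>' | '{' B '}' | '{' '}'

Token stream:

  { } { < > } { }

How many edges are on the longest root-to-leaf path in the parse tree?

5

[B [Q { }] [B [Q { [B [Q < >]] }] [B [Q { }]]]]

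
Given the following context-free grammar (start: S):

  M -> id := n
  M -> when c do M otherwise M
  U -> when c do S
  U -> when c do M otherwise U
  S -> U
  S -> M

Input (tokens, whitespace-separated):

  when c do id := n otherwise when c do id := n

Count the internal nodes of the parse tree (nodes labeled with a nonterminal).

[S [U when c do [M id := n] otherwise [U when c do [S [M id := n]]]]]

6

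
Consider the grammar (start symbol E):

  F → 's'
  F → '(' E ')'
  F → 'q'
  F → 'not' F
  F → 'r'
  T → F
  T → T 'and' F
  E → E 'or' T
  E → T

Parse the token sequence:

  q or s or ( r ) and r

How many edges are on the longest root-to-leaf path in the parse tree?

7

[E [E [E [T [F q]]] or [T [F s]]] or [T [T [F ( [E [T [F r]]] )]] and [F r]]]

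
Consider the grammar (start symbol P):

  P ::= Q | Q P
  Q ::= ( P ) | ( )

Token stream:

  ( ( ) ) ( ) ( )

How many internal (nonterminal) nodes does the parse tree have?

[P [Q ( [P [Q ( )]] )] [P [Q ( )] [P [Q ( )]]]]

8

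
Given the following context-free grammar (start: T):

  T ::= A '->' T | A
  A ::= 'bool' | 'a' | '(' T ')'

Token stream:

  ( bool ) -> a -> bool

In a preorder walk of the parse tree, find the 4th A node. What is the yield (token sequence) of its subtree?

[T [A ( [T [A bool]] )] -> [T [A a] -> [T [A bool]]]]

bool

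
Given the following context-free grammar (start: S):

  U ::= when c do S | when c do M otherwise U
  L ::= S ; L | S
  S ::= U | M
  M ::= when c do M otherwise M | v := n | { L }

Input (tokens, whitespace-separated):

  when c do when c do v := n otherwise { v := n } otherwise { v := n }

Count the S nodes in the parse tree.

3

[S [M when c do [M when c do [M v := n] otherwise [M { [L [S [M v := n]]] }]] otherwise [M { [L [S [M v := n]]] }]]]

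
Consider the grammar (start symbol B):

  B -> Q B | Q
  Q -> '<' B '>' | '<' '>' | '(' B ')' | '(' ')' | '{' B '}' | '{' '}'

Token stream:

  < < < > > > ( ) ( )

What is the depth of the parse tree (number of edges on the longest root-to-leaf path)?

6

[B [Q < [B [Q < [B [Q < >]] >]] >] [B [Q ( )] [B [Q ( )]]]]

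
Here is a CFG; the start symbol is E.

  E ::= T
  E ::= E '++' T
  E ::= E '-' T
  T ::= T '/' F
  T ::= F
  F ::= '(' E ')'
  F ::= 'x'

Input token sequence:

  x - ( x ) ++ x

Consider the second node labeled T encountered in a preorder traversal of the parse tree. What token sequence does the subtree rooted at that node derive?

( x )

[E [E [E [T [F x]]] - [T [F ( [E [T [F x]]] )]]] ++ [T [F x]]]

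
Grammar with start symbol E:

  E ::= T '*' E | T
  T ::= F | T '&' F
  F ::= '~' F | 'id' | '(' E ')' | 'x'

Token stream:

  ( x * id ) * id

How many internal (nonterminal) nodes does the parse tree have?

12

[E [T [F ( [E [T [F x]] * [E [T [F id]]]] )]] * [E [T [F id]]]]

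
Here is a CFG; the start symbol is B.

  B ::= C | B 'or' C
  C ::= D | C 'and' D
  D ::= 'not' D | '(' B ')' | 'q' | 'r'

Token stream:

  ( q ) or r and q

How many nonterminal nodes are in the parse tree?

11

[B [B [C [D ( [B [C [D q]]] )]]] or [C [C [D r]] and [D q]]]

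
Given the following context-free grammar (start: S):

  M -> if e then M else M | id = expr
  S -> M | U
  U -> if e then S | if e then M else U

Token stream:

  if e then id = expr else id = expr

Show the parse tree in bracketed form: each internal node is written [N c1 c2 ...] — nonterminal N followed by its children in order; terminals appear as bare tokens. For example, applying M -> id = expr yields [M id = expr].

S
M
if e then M else M
if e then id = expr else M
if e then id = expr else id = expr

[S [M if e then [M id = expr] else [M id = expr]]]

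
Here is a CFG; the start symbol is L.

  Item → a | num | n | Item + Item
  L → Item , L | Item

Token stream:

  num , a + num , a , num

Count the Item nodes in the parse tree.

6

[L [Item num] , [L [Item [Item a] + [Item num]] , [L [Item a] , [L [Item num]]]]]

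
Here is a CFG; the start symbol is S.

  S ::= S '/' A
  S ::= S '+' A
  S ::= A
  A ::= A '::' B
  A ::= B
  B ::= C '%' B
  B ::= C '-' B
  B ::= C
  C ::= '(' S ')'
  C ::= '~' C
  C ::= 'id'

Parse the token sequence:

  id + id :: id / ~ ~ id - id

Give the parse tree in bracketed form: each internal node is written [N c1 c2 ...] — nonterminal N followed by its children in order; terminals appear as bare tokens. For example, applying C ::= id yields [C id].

[S [S [S [A [B [C id]]]] + [A [A [B [C id]]] :: [B [C id]]]] / [A [B [C ~ [C ~ [C id]]] - [B [C id]]]]]

S
S / A
S + A / A
A + A / A
B + A / A
C + A / A
id + A / A
id + A :: B / A
id + B :: B / A
id + C :: B / A
id + id :: B / A
id + id :: C / A
id + id :: id / A
id + id :: id / B
id + id :: id / C - B
id + id :: id / ~ C - B
id + id :: id / ~ ~ C - B
id + id :: id / ~ ~ id - B
id + id :: id / ~ ~ id - C
id + id :: id / ~ ~ id - id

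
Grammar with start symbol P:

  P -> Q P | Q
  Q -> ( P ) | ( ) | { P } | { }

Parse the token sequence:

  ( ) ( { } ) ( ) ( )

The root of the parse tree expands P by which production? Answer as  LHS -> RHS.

[P [Q ( )] [P [Q ( [P [Q { }]] )] [P [Q ( )] [P [Q ( )]]]]]

P -> Q P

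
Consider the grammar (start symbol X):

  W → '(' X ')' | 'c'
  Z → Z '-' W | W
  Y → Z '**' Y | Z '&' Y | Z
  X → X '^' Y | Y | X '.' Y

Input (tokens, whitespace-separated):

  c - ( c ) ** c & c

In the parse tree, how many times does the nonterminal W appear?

5

[X [Y [Z [Z [W c]] - [W ( [X [Y [Z [W c]]]] )]] ** [Y [Z [W c]] & [Y [Z [W c]]]]]]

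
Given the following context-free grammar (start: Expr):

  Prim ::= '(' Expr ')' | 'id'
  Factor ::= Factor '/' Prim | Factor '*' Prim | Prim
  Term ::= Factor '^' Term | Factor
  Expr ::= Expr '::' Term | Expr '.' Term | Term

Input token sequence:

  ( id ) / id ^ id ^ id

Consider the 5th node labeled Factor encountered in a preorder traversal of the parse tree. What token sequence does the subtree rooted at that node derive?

id

[Expr [Term [Factor [Factor [Prim ( [Expr [Term [Factor [Prim id]]]] )]] / [Prim id]] ^ [Term [Factor [Prim id]] ^ [Term [Factor [Prim id]]]]]]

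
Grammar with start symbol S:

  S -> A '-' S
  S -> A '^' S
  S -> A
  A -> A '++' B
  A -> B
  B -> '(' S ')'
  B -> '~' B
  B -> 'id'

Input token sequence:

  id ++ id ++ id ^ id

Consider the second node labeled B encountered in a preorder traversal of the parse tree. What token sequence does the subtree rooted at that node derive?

id

[S [A [A [A [B id]] ++ [B id]] ++ [B id]] ^ [S [A [B id]]]]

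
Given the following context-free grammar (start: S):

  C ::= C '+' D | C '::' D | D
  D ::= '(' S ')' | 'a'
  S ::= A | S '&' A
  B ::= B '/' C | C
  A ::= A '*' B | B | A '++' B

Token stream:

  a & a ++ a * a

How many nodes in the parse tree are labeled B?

4

[S [S [A [B [C [D a]]]]] & [A [A [A [B [C [D a]]]] ++ [B [C [D a]]]] * [B [C [D a]]]]]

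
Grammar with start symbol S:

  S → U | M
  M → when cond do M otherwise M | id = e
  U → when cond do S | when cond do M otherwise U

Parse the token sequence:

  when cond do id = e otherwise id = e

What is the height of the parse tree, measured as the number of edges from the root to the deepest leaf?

3

[S [M when cond do [M id = e] otherwise [M id = e]]]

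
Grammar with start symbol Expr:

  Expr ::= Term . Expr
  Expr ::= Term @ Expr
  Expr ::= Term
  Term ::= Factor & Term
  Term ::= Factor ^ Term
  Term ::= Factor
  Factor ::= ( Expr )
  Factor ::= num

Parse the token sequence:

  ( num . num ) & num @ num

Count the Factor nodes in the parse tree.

[Expr [Term [Factor ( [Expr [Term [Factor num]] . [Expr [Term [Factor num]]]] )] & [Term [Factor num]]] @ [Expr [Term [Factor num]]]]

5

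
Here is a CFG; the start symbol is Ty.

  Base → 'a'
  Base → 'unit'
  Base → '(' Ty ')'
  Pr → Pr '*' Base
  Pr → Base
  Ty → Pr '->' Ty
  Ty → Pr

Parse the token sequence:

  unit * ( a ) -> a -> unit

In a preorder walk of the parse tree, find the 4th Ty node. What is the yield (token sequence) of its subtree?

[Ty [Pr [Pr [Base unit]] * [Base ( [Ty [Pr [Base a]]] )]] -> [Ty [Pr [Base a]] -> [Ty [Pr [Base unit]]]]]

unit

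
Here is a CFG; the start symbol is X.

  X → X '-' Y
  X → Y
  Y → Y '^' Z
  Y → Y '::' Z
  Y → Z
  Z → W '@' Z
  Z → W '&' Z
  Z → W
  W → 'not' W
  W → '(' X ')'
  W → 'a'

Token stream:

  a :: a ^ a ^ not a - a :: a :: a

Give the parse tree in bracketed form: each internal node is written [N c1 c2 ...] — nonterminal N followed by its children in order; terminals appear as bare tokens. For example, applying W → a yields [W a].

[X [X [Y [Y [Y [Y [Z [W a]]] :: [Z [W a]]] ^ [Z [W a]]] ^ [Z [W not [W a]]]]] - [Y [Y [Y [Z [W a]]] :: [Z [W a]]] :: [Z [W a]]]]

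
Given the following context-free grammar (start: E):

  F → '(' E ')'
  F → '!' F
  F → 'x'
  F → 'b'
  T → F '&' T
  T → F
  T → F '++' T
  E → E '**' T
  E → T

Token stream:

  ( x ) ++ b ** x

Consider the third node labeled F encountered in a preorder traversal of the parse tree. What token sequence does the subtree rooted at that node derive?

[E [E [T [F ( [E [T [F x]]] )] ++ [T [F b]]]] ** [T [F x]]]

b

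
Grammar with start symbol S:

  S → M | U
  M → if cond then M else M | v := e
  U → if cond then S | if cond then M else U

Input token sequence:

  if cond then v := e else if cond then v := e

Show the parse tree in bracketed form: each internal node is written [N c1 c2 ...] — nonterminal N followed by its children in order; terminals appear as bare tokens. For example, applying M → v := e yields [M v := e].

[S [U if cond then [M v := e] else [U if cond then [S [M v := e]]]]]

S
U
if cond then M else U
if cond then v := e else U
if cond then v := e else if cond then S
if cond then v := e else if cond then M
if cond then v := e else if cond then v := e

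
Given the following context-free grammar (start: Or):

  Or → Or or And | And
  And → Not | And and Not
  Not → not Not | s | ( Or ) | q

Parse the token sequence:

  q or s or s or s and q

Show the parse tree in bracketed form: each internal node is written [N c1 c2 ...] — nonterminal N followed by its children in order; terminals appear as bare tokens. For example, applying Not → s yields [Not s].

Or
Or or And
Or or And or And
Or or And or And or And
And or And or And or And
Not or And or And or And
q or And or And or And
q or Not or And or And
q or s or And or And
q or s or Not or And
q or s or s or And
q or s or s or And and Not
q or s or s or Not and Not
q or s or s or s and Not
q or s or s or s and q

[Or [Or [Or [Or [And [Not q]]] or [And [Not s]]] or [And [Not s]]] or [And [And [Not s]] and [Not q]]]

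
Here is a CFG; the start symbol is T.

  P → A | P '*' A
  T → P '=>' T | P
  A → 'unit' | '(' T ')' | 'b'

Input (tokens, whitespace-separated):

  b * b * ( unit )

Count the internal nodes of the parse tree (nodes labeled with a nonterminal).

10

[T [P [P [P [A b]] * [A b]] * [A ( [T [P [A unit]]] )]]]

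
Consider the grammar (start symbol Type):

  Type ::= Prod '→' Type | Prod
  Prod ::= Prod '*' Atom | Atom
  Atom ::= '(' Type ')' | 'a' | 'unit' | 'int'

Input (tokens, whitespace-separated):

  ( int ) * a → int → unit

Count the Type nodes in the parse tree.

[Type [Prod [Prod [Atom ( [Type [Prod [Atom int]]] )]] * [Atom a]] → [Type [Prod [Atom int]] → [Type [Prod [Atom unit]]]]]

4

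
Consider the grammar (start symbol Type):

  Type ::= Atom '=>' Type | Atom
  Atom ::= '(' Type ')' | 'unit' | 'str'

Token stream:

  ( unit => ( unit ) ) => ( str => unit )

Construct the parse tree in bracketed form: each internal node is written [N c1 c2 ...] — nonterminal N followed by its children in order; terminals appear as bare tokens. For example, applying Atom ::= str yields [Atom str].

Type
Atom => Type
( Type ) => Type
( Atom => Type ) => Type
( unit => Type ) => Type
( unit => Atom ) => Type
( unit => ( Type ) ) => Type
( unit => ( Atom ) ) => Type
( unit => ( unit ) ) => Type
( unit => ( unit ) ) => Atom
( unit => ( unit ) ) => ( Type )
( unit => ( unit ) ) => ( Atom => Type )
( unit => ( unit ) ) => ( str => Type )
( unit => ( unit ) ) => ( str => Atom )
( unit => ( unit ) ) => ( str => unit )

[Type [Atom ( [Type [Atom unit] => [Type [Atom ( [Type [Atom unit]] )]]] )] => [Type [Atom ( [Type [Atom str] => [Type [Atom unit]]] )]]]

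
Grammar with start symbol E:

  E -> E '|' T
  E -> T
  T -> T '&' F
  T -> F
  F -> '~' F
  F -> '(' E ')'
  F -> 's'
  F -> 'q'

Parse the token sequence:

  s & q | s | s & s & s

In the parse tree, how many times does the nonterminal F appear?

[E [E [E [T [T [F s]] & [F q]]] | [T [F s]]] | [T [T [T [F s]] & [F s]] & [F s]]]

6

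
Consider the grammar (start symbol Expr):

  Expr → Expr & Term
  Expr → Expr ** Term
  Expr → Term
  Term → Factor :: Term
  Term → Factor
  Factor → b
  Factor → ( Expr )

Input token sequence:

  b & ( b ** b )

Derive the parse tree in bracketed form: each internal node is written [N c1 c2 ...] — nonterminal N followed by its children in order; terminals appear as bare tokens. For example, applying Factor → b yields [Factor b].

[Expr [Expr [Term [Factor b]]] & [Term [Factor ( [Expr [Expr [Term [Factor b]]] ** [Term [Factor b]]] )]]]

Expr
Expr & Term
Term & Term
Factor & Term
b & Term
b & Factor
b & ( Expr )
b & ( Expr ** Term )
b & ( Term ** Term )
b & ( Factor ** Term )
b & ( b ** Term )
b & ( b ** Factor )
b & ( b ** b )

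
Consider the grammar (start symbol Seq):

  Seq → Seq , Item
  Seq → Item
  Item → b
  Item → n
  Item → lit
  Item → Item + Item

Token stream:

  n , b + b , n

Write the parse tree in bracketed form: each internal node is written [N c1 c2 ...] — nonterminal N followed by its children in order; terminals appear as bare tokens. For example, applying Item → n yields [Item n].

Seq
Seq , Item
Seq , Item , Item
Item , Item , Item
n , Item , Item
n , Item + Item , Item
n , b + Item , Item
n , b + b , Item
n , b + b , n

[Seq [Seq [Seq [Item n]] , [Item [Item b] + [Item b]]] , [Item n]]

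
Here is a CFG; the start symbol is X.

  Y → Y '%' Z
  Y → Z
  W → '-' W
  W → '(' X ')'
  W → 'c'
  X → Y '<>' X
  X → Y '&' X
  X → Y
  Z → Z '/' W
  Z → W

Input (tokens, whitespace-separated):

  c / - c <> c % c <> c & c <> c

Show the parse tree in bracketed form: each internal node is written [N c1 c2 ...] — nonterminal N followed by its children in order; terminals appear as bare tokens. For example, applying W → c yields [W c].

[X [Y [Z [Z [W c]] / [W - [W c]]]] <> [X [Y [Y [Z [W c]]] % [Z [W c]]] <> [X [Y [Z [W c]]] & [X [Y [Z [W c]]] <> [X [Y [Z [W c]]]]]]]]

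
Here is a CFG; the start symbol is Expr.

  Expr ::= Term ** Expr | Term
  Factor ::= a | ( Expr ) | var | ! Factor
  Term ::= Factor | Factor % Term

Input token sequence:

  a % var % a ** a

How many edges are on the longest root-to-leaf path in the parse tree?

[Expr [Term [Factor a] % [Term [Factor var] % [Term [Factor a]]]] ** [Expr [Term [Factor a]]]]

5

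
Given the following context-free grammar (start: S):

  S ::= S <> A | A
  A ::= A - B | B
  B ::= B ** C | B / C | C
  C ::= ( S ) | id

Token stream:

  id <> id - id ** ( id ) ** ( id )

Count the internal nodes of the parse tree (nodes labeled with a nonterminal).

[S [S [A [B [C id]]]] <> [A [A [B [C id]]] - [B [B [B [C id]] ** [C ( [S [A [B [C id]]]] )]] ** [C ( [S [A [B [C id]]]] )]]]]

23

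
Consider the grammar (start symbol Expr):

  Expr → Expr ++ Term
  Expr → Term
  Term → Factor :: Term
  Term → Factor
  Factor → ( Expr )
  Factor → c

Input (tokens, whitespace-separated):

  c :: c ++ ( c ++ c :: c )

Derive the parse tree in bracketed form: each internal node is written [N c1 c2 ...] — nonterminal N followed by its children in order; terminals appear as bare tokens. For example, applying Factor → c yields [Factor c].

Expr
Expr ++ Term
Term ++ Term
Factor :: Term ++ Term
c :: Term ++ Term
c :: Factor ++ Term
c :: c ++ Term
c :: c ++ Factor
c :: c ++ ( Expr )
c :: c ++ ( Expr ++ Term )
c :: c ++ ( Term ++ Term )
c :: c ++ ( Factor ++ Term )
c :: c ++ ( c ++ Term )
c :: c ++ ( c ++ Factor :: Term )
c :: c ++ ( c ++ c :: Term )
c :: c ++ ( c ++ c :: Factor )
c :: c ++ ( c ++ c :: c )

[Expr [Expr [Term [Factor c] :: [Term [Factor c]]]] ++ [Term [Factor ( [Expr [Expr [Term [Factor c]]] ++ [Term [Factor c] :: [Term [Factor c]]]] )]]]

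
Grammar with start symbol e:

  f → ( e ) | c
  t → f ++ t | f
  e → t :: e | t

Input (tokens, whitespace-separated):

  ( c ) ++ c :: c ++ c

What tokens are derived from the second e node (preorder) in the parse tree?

c

[e [t [f ( [e [t [f c]]] )] ++ [t [f c]]] :: [e [t [f c] ++ [t [f c]]]]]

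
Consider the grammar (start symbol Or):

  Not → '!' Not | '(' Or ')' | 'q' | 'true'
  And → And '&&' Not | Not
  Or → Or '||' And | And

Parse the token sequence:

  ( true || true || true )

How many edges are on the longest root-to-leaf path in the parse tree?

8

[Or [And [Not ( [Or [Or [Or [And [Not true]]] || [And [Not true]]] || [And [Not true]]] )]]]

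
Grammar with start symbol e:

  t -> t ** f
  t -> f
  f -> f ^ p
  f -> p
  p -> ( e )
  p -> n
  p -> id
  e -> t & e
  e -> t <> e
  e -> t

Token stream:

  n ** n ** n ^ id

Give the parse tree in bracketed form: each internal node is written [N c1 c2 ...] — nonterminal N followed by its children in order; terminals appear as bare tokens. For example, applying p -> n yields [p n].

e
t
t ** f
t ** f ** f
f ** f ** f
p ** f ** f
n ** f ** f
n ** p ** f
n ** n ** f
n ** n ** f ^ p
n ** n ** p ^ p
n ** n ** n ^ p
n ** n ** n ^ id

[e [t [t [t [f [p n]]] ** [f [p n]]] ** [f [f [p n]] ^ [p id]]]]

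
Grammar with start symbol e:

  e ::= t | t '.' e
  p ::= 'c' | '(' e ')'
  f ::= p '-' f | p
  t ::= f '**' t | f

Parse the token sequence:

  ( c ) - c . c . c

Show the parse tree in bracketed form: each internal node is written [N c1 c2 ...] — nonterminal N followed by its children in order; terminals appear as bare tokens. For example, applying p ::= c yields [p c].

[e [t [f [p ( [e [t [f [p c]]]] )] - [f [p c]]]] . [e [t [f [p c]]] . [e [t [f [p c]]]]]]

e
t . e
f . e
p - f . e
( e ) - f . e
( t ) - f . e
( f ) - f . e
( p ) - f . e
( c ) - f . e
( c ) - p . e
( c ) - c . e
( c ) - c . t . e
( c ) - c . f . e
( c ) - c . p . e
( c ) - c . c . e
( c ) - c . c . t
( c ) - c . c . f
( c ) - c . c . p
( c ) - c . c . c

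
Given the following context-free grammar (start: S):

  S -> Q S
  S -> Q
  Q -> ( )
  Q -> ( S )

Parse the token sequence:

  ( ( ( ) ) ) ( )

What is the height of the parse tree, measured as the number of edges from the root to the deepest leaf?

[S [Q ( [S [Q ( [S [Q ( )]] )]] )] [S [Q ( )]]]

6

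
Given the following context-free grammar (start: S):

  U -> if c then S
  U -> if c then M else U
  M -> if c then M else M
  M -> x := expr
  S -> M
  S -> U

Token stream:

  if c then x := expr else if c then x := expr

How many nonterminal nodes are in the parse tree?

[S [U if c then [M x := expr] else [U if c then [S [M x := expr]]]]]

6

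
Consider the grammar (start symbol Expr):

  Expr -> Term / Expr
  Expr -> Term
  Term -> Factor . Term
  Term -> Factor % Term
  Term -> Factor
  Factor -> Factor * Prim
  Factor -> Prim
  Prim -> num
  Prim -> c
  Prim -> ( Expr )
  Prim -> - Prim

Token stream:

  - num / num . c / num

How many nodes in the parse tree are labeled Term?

[Expr [Term [Factor [Prim - [Prim num]]]] / [Expr [Term [Factor [Prim num]] . [Term [Factor [Prim c]]]] / [Expr [Term [Factor [Prim num]]]]]]

4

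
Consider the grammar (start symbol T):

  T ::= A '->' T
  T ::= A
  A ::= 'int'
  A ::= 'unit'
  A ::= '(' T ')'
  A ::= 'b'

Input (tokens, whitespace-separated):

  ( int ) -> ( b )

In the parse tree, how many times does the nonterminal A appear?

4

[T [A ( [T [A int]] )] -> [T [A ( [T [A b]] )]]]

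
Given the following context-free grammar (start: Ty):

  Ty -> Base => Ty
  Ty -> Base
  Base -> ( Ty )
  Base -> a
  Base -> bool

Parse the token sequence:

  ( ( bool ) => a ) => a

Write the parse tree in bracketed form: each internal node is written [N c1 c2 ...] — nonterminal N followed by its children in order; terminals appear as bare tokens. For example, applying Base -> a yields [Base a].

Ty
Base => Ty
( Ty ) => Ty
( Base => Ty ) => Ty
( ( Ty ) => Ty ) => Ty
( ( Base ) => Ty ) => Ty
( ( bool ) => Ty ) => Ty
( ( bool ) => Base ) => Ty
( ( bool ) => a ) => Ty
( ( bool ) => a ) => Base
( ( bool ) => a ) => a

[Ty [Base ( [Ty [Base ( [Ty [Base bool]] )] => [Ty [Base a]]] )] => [Ty [Base a]]]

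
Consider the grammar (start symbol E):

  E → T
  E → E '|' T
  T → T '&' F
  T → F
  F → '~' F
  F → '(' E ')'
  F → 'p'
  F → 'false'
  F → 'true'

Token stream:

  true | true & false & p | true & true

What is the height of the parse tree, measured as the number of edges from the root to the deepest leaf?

[E [E [E [T [F true]]] | [T [T [T [F true]] & [F false]] & [F p]]] | [T [T [F true]] & [F true]]]

6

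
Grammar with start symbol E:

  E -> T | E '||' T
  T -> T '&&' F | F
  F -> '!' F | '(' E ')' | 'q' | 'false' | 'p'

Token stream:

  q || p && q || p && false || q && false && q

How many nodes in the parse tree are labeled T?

[E [E [E [E [T [F q]]] || [T [T [F p]] && [F q]]] || [T [T [F p]] && [F false]]] || [T [T [T [F q]] && [F false]] && [F q]]]

8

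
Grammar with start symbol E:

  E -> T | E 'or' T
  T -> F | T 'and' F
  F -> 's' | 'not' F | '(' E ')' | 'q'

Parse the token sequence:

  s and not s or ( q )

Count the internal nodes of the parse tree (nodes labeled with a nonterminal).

12

[E [E [T [T [F s]] and [F not [F s]]]] or [T [F ( [E [T [F q]]] )]]]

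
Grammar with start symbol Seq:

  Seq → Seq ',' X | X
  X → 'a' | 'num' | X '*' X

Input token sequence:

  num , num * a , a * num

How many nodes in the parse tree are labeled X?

7

[Seq [Seq [Seq [X num]] , [X [X num] * [X a]]] , [X [X a] * [X num]]]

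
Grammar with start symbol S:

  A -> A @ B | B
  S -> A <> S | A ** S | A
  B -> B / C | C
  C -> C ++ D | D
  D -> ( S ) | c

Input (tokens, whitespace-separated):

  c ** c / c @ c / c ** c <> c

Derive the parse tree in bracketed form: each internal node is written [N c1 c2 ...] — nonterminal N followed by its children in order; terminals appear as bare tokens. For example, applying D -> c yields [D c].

[S [A [B [C [D c]]]] ** [S [A [A [B [B [C [D c]]] / [C [D c]]]] @ [B [B [C [D c]]] / [C [D c]]]] ** [S [A [B [C [D c]]]] <> [S [A [B [C [D c]]]]]]]]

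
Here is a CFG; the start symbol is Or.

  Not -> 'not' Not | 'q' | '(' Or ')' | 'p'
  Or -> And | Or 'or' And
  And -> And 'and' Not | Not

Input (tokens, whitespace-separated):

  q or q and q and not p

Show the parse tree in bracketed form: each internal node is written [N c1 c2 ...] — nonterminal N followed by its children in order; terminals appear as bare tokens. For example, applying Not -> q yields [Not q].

Or
Or or And
And or And
Not or And
q or And
q or And and Not
q or And and Not and Not
q or Not and Not and Not
q or q and Not and Not
q or q and q and Not
q or q and q and not Not
q or q and q and not p

[Or [Or [And [Not q]]] or [And [And [And [Not q]] and [Not q]] and [Not not [Not p]]]]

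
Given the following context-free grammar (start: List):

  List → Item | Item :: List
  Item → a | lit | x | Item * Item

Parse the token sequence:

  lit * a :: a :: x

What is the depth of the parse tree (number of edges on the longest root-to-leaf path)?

4

[List [Item [Item lit] * [Item a]] :: [List [Item a] :: [List [Item x]]]]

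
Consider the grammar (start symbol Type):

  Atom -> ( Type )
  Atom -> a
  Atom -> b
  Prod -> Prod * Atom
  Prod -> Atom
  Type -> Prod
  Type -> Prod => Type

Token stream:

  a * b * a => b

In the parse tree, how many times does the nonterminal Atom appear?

[Type [Prod [Prod [Prod [Atom a]] * [Atom b]] * [Atom a]] => [Type [Prod [Atom b]]]]

4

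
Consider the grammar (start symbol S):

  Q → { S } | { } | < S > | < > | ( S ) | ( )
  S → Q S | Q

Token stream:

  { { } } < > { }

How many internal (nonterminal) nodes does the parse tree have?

8

[S [Q { [S [Q { }]] }] [S [Q < >] [S [Q { }]]]]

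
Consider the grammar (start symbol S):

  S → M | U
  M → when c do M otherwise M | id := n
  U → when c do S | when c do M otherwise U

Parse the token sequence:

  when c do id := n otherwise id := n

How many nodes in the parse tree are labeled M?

3

[S [M when c do [M id := n] otherwise [M id := n]]]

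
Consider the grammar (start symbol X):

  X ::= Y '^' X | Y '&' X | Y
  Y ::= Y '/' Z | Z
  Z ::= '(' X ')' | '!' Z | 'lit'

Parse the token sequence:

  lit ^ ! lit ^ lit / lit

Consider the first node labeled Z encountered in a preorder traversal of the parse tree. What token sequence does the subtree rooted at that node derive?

[X [Y [Z lit]] ^ [X [Y [Z ! [Z lit]]] ^ [X [Y [Y [Z lit]] / [Z lit]]]]]

lit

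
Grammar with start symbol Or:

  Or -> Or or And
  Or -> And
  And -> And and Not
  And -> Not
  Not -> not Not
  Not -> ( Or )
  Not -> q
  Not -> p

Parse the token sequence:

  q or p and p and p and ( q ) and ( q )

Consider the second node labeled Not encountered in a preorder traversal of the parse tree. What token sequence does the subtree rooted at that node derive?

p

[Or [Or [And [Not q]]] or [And [And [And [And [And [Not p]] and [Not p]] and [Not p]] and [Not ( [Or [And [Not q]]] )]] and [Not ( [Or [And [Not q]]] )]]]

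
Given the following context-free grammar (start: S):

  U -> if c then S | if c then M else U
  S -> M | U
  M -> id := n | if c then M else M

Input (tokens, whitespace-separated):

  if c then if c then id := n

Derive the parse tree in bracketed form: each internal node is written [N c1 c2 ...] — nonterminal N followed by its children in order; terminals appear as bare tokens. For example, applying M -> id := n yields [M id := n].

S
U
if c then S
if c then U
if c then if c then S
if c then if c then M
if c then if c then id := n

[S [U if c then [S [U if c then [S [M id := n]]]]]]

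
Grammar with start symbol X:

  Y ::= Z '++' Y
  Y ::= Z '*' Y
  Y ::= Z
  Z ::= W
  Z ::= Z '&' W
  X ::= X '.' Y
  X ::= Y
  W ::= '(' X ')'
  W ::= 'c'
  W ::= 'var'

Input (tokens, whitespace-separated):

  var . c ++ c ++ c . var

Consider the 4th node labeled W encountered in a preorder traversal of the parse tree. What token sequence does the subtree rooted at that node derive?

c

[X [X [X [Y [Z [W var]]]] . [Y [Z [W c]] ++ [Y [Z [W c]] ++ [Y [Z [W c]]]]]] . [Y [Z [W var]]]]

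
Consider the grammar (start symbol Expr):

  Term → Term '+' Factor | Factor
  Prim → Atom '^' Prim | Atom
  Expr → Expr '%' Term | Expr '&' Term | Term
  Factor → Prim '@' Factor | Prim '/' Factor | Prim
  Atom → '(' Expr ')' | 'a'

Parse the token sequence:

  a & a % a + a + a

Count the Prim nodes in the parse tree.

5

[Expr [Expr [Expr [Term [Factor [Prim [Atom a]]]]] & [Term [Factor [Prim [Atom a]]]]] % [Term [Term [Term [Factor [Prim [Atom a]]]] + [Factor [Prim [Atom a]]]] + [Factor [Prim [Atom a]]]]]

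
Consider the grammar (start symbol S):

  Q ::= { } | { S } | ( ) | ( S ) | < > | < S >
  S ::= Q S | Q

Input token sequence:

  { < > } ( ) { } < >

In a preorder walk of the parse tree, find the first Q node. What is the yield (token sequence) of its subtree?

[S [Q { [S [Q < >]] }] [S [Q ( )] [S [Q { }] [S [Q < >]]]]]

{ < > }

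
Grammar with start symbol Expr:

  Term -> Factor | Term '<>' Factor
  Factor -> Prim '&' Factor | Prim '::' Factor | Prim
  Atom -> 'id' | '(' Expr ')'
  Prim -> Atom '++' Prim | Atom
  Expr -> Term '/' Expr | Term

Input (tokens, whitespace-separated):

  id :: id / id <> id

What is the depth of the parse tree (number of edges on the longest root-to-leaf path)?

7

[Expr [Term [Factor [Prim [Atom id]] :: [Factor [Prim [Atom id]]]]] / [Expr [Term [Term [Factor [Prim [Atom id]]]] <> [Factor [Prim [Atom id]]]]]]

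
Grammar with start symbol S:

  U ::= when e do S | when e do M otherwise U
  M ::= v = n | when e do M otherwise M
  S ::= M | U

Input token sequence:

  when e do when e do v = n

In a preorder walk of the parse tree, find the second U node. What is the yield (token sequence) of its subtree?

[S [U when e do [S [U when e do [S [M v = n]]]]]]

when e do v = n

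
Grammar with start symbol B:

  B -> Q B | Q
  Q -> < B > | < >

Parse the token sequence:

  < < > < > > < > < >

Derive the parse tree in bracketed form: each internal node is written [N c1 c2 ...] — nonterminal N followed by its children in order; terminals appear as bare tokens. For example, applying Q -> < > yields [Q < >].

B
Q B
< B > B
< Q B > B
< < > B > B
< < > Q > B
< < > < > > B
< < > < > > Q B
< < > < > > < > B
< < > < > > < > Q
< < > < > > < > < >

[B [Q < [B [Q < >] [B [Q < >]]] >] [B [Q < >] [B [Q < >]]]]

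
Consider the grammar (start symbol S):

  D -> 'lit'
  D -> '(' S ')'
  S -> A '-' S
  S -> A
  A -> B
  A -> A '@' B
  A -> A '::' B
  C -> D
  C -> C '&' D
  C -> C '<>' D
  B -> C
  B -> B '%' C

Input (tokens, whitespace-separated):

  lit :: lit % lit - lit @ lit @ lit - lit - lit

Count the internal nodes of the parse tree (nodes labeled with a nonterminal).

35

[S [A [A [B [C [D lit]]]] :: [B [B [C [D lit]]] % [C [D lit]]]] - [S [A [A [A [B [C [D lit]]]] @ [B [C [D lit]]]] @ [B [C [D lit]]]] - [S [A [B [C [D lit]]]] - [S [A [B [C [D lit]]]]]]]]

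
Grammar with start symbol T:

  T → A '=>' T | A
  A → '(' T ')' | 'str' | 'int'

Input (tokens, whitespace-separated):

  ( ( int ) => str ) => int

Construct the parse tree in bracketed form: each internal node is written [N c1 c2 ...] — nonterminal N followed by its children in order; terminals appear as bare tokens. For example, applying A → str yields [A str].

[T [A ( [T [A ( [T [A int]] )] => [T [A str]]] )] => [T [A int]]]

T
A => T
( T ) => T
( A => T ) => T
( ( T ) => T ) => T
( ( A ) => T ) => T
( ( int ) => T ) => T
( ( int ) => A ) => T
( ( int ) => str ) => T
( ( int ) => str ) => A
( ( int ) => str ) => int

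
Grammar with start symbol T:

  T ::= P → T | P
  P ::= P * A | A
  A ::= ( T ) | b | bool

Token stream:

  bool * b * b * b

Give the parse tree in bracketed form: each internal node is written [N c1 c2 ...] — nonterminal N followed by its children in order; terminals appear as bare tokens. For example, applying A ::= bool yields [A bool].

T
P
P * A
P * A * A
P * A * A * A
A * A * A * A
bool * A * A * A
bool * b * A * A
bool * b * b * A
bool * b * b * b

[T [P [P [P [P [A bool]] * [A b]] * [A b]] * [A b]]]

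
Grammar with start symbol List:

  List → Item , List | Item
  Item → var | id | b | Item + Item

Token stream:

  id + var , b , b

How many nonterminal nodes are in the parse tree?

8

[List [Item [Item id] + [Item var]] , [List [Item b] , [List [Item b]]]]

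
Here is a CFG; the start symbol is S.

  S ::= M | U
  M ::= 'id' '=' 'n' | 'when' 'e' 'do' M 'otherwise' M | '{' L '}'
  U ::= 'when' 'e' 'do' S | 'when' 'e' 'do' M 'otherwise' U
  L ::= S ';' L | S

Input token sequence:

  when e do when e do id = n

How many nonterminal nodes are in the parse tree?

[S [U when e do [S [U when e do [S [M id = n]]]]]]

6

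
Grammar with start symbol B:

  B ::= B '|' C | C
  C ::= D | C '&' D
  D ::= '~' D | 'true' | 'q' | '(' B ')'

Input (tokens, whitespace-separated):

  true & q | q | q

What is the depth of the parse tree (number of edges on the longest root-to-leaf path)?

[B [B [B [C [C [D true]] & [D q]]] | [C [D q]]] | [C [D q]]]

6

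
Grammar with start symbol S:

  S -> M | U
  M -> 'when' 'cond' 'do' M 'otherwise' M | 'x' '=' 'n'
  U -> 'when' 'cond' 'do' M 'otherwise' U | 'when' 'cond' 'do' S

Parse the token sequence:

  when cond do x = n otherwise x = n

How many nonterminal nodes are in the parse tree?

4

[S [M when cond do [M x = n] otherwise [M x = n]]]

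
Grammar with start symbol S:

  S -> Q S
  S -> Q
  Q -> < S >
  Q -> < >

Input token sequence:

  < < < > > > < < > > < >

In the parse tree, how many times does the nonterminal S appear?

[S [Q < [S [Q < [S [Q < >]] >]] >] [S [Q < [S [Q < >]] >] [S [Q < >]]]]

6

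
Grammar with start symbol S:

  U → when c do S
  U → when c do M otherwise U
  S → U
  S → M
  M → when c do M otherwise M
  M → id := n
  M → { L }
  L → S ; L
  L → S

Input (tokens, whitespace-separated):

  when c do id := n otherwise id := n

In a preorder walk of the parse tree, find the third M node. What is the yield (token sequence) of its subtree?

id := n

[S [M when c do [M id := n] otherwise [M id := n]]]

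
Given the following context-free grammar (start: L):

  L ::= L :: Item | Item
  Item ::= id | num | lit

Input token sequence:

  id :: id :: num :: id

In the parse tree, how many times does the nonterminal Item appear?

[L [L [L [L [Item id]] :: [Item id]] :: [Item num]] :: [Item id]]

4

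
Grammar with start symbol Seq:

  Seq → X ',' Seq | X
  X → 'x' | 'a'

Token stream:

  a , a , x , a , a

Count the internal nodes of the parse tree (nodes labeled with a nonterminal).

10

[Seq [X a] , [Seq [X a] , [Seq [X x] , [Seq [X a] , [Seq [X a]]]]]]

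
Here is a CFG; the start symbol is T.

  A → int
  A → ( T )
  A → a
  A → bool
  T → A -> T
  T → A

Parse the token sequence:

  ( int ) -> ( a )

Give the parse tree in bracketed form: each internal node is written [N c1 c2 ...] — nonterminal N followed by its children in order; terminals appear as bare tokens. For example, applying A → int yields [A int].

T
A -> T
( T ) -> T
( A ) -> T
( int ) -> T
( int ) -> A
( int ) -> ( T )
( int ) -> ( A )
( int ) -> ( a )

[T [A ( [T [A int]] )] -> [T [A ( [T [A a]] )]]]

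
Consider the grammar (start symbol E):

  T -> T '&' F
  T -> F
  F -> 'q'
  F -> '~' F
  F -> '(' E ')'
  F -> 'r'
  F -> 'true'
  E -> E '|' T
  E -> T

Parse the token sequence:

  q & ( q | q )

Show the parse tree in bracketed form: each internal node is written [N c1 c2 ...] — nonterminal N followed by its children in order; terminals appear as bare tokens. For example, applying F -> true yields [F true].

[E [T [T [F q]] & [F ( [E [E [T [F q]]] | [T [F q]]] )]]]

E
T
T & F
F & F
q & F
q & ( E )
q & ( E | T )
q & ( T | T )
q & ( F | T )
q & ( q | T )
q & ( q | F )
q & ( q | q )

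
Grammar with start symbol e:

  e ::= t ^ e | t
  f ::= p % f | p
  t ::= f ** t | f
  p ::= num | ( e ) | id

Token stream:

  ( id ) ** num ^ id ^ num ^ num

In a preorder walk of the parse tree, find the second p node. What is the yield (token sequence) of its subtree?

[e [t [f [p ( [e [t [f [p id]]]] )]] ** [t [f [p num]]]] ^ [e [t [f [p id]]] ^ [e [t [f [p num]]] ^ [e [t [f [p num]]]]]]]

id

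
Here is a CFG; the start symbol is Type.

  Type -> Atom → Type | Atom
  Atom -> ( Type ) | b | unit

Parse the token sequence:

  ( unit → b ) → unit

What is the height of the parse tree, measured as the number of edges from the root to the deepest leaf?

[Type [Atom ( [Type [Atom unit] → [Type [Atom b]]] )] → [Type [Atom unit]]]

5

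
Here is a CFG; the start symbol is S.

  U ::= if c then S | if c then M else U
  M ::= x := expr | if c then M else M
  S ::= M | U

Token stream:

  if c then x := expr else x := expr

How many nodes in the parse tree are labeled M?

3

[S [M if c then [M x := expr] else [M x := expr]]]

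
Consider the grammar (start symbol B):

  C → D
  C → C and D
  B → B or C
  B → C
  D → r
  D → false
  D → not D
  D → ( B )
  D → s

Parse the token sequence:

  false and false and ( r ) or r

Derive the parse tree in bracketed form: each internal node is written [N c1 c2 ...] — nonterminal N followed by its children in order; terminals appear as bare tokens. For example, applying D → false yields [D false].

[B [B [C [C [C [D false]] and [D false]] and [D ( [B [C [D r]]] )]]] or [C [D r]]]

B
B or C
C or C
C and D or C
C and D and D or C
D and D and D or C
false and D and D or C
false and false and D or C
false and false and ( B ) or C
false and false and ( C ) or C
false and false and ( D ) or C
false and false and ( r ) or C
false and false and ( r ) or D
false and false and ( r ) or r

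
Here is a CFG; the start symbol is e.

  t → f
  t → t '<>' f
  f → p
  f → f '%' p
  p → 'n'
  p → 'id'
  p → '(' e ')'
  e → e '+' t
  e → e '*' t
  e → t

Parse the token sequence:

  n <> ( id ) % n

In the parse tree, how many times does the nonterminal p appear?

[e [t [t [f [p n]]] <> [f [f [p ( [e [t [f [p id]]]] )]] % [p n]]]]

4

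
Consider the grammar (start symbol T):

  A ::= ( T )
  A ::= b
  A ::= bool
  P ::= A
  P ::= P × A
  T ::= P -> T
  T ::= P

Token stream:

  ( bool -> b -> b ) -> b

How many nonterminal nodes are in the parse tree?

15

[T [P [A ( [T [P [A bool]] -> [T [P [A b]] -> [T [P [A b]]]]] )]] -> [T [P [A b]]]]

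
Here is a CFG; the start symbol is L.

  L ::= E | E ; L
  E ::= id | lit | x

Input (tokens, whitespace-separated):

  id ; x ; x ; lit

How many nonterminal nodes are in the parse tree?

[L [E id] ; [L [E x] ; [L [E x] ; [L [E lit]]]]]

8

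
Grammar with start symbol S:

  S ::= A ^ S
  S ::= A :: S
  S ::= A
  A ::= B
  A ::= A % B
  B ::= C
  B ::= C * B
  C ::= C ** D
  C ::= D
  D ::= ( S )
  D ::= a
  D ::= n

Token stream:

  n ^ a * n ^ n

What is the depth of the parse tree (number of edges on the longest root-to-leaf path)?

7

[S [A [B [C [D n]]]] ^ [S [A [B [C [D a]] * [B [C [D n]]]]] ^ [S [A [B [C [D n]]]]]]]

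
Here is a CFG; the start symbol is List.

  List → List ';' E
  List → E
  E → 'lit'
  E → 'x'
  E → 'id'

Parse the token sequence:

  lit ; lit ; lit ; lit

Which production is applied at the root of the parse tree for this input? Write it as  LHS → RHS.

[List [List [List [List [E lit]] ; [E lit]] ; [E lit]] ; [E lit]]

List → List ';' E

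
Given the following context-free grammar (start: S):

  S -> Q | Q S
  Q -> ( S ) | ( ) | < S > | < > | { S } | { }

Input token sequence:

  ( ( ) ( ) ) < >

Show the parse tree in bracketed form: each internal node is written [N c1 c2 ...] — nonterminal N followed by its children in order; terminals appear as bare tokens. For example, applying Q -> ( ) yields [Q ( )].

[S [Q ( [S [Q ( )] [S [Q ( )]]] )] [S [Q < >]]]

S
Q S
( S ) S
( Q S ) S
( ( ) S ) S
( ( ) Q ) S
( ( ) ( ) ) S
( ( ) ( ) ) Q
( ( ) ( ) ) < >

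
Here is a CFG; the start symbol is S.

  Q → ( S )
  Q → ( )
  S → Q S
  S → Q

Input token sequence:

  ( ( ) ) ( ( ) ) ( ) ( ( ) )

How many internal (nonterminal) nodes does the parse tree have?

14

[S [Q ( [S [Q ( )]] )] [S [Q ( [S [Q ( )]] )] [S [Q ( )] [S [Q ( [S [Q ( )]] )]]]]]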